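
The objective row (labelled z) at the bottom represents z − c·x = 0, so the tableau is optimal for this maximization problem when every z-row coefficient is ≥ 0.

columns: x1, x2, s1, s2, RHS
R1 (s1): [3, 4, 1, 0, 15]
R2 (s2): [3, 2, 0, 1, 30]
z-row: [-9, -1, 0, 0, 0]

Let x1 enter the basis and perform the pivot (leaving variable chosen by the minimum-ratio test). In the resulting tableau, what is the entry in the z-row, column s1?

3

Ratio test on column x1 — row 1: 15/3 = 5; row 2: 30/3 = 10. Minimum is 5 at row 1 (s1 leaves); pivot element 3.
Divide row 1 by 3; eliminate column x1 from the other rows.
z-row update in column s1: 0 − (-9)·(1/3) = 3.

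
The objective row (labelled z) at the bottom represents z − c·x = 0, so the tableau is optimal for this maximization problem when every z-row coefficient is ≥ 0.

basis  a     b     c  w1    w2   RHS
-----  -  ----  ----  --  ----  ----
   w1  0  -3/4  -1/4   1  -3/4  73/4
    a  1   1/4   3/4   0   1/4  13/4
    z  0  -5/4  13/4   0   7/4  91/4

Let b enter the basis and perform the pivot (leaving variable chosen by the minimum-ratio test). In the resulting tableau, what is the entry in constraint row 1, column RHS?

Ratio test on column b — row 1: entry -3/4 ≤ 0; row 2: (13/4)/(1/4) = 13. Minimum is 13 at row 2 (a leaves); pivot element 1/4.
Divide row 2 by 1/4; eliminate column b from the other rows.
Row 1 update in column RHS: 73/4 − (-3/4)·13 = 28.

28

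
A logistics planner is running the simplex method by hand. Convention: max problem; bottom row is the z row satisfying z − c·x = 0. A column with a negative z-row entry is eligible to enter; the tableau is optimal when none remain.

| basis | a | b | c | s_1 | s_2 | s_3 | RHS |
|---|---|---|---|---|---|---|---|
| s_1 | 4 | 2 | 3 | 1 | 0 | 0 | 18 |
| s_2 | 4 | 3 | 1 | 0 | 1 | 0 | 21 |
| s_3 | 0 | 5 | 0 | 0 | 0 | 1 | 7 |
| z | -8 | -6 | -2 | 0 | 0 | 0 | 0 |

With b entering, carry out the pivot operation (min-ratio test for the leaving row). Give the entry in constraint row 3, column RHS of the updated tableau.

7/5

Ratio test on column b — row 1: 18/2 = 9; row 2: 21/3 = 7; row 3: 7/5 = 7/5. Minimum is 7/5 at row 3 (s_3 leaves); pivot element 5.
Divide row 3 by 5; eliminate column b from the other rows.
In the new row 3, the RHS entry is the old entry divided by the pivot: 7/5 = 7/5.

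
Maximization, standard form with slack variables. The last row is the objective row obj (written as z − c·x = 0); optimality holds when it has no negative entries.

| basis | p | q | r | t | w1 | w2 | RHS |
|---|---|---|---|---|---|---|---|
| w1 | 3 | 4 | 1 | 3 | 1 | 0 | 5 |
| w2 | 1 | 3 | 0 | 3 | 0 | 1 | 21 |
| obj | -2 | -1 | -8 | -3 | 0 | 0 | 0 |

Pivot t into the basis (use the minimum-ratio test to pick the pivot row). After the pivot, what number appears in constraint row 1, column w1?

Ratio test on column t — row 1: 5/3 = 5/3; row 2: 21/3 = 7. Minimum is 5/3 at row 1 (w1 leaves); pivot element 3.
Divide row 1 by 3; eliminate column t from the other rows.
In the new row 1, the w1 entry is the old entry divided by the pivot: 1/3 = 1/3.

1/3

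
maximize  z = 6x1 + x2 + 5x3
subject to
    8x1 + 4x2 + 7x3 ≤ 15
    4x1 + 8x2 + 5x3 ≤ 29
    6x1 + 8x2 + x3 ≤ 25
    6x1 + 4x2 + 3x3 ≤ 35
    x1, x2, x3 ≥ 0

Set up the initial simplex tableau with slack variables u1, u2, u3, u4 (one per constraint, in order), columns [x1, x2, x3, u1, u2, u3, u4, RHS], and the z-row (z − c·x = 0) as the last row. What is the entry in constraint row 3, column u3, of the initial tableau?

1

Slack u3 belongs to constraint 3; its column is the unit vector e_3, so the entry in row 3 is 1.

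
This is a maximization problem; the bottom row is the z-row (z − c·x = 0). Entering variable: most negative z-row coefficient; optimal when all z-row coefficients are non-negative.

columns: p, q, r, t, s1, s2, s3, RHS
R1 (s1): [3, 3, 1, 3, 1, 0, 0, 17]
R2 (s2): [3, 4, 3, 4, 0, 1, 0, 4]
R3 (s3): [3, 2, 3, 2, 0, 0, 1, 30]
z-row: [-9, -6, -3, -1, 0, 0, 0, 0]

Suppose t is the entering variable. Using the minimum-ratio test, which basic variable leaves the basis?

Column t entries and ratios — s1: 17/3 = 17/3; s2: 4/4 = 1; s3: 30/2 = 15.
Smallest ratio is 1 in the row of s2, so s2 leaves.

s2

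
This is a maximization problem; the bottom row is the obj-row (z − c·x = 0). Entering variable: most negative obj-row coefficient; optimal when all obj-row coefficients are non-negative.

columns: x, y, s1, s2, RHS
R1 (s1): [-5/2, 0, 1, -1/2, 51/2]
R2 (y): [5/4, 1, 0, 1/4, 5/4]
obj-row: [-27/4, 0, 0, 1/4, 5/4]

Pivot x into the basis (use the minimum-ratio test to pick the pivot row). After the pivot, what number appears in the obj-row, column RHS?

8

Ratio test on column x — row 1: entry -5/2 ≤ 0; row 2: (5/4)/(5/4) = 1. Minimum is 1 at row 2 (y leaves); pivot element 5/4.
Divide row 2 by 5/4; eliminate column x from the other rows.
obj-row update in column RHS: 5/4 − (-27/4)·1 = 8.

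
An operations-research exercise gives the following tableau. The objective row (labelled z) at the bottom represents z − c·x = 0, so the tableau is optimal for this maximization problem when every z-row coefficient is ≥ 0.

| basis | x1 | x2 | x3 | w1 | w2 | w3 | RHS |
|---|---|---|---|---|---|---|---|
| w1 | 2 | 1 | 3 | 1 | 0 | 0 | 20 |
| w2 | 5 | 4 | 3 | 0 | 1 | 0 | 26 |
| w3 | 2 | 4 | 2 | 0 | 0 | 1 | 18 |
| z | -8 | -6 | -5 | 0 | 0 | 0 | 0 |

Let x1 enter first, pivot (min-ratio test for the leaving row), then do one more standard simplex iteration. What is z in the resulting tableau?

Ratio test on column x1 — row 1: 20/2 = 10; row 2: 26/5 = 26/5; row 3: 18/2 = 9. Minimum is 26/5 at row 2 (w2 leaves); pivot element 5.
Pivot on row 2; the z-row RHS becomes 0 − (-8)·(26/5) = 208/5.
Next entering variable (most negative z-row entry -1/5): x3.
Ratio test on column x3 — row 1: (48/5)/(9/5) = 16/3; row 2: (26/5)/(3/5) = 26/3; row 3: (38/5)/(4/5) = 19/2. Minimum is 16/3 at row 1 (w1 leaves); pivot element 9/5.
After the second pivot the z-row RHS is 208/5 − (-1/5)·(16/3) = 128/3.

128/3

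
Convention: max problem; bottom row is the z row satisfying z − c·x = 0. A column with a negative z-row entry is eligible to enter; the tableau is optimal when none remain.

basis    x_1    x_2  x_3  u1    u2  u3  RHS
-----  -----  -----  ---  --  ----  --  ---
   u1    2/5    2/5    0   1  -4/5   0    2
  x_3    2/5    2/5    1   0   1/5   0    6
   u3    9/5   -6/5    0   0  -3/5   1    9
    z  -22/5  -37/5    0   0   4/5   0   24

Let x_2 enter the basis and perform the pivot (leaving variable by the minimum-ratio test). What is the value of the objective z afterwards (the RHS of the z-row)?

Ratio test on column x_2 — row 1: 2/(2/5) = 5; row 2: 6/(2/5) = 15; row 3: entry -6/5 ≤ 0. Minimum is 5 at row 1 (u1 leaves); pivot element 2/5.
Pivot on row 1; the z-row RHS becomes 24 − (-37/5)·5 = 61.

61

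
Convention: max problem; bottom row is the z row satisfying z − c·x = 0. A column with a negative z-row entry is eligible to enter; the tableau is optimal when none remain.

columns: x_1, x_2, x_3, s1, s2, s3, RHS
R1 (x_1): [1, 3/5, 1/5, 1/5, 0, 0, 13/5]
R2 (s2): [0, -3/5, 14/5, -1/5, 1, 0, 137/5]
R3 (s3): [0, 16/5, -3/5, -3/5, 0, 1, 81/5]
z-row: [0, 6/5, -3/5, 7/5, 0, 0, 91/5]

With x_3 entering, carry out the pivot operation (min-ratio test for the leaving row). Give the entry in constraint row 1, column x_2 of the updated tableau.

9/14

Ratio test on column x_3 — row 1: (13/5)/(1/5) = 13; row 2: (137/5)/(14/5) = 137/14; row 3: entry -3/5 ≤ 0. Minimum is 137/14 at row 2 (s2 leaves); pivot element 14/5.
Divide row 2 by 14/5; eliminate column x_3 from the other rows.
Row 1 update in column x_2: 3/5 − (1/5)·(-3/14) = 9/14.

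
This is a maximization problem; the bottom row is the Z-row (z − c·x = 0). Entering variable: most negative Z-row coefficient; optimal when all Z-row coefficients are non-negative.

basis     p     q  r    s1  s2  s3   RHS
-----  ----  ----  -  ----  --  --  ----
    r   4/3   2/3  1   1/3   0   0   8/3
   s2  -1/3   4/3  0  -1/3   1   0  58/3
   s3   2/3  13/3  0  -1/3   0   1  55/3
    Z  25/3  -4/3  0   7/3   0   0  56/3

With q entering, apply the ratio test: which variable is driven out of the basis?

r

Column q entries and ratios — r: (8/3)/(2/3) = 4; s2: (58/3)/(4/3) = 29/2; s3: (55/3)/(13/3) = 55/13.
Smallest ratio is 4 in the row of r, so r leaves.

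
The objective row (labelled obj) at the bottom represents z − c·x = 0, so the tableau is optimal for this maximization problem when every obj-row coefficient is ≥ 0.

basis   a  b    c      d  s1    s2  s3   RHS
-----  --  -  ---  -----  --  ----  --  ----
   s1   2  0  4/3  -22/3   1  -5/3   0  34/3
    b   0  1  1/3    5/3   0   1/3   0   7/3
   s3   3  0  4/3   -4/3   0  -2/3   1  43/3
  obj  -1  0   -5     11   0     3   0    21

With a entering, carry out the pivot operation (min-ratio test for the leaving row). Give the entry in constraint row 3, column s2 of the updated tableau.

-2/9

Ratio test on column a — row 1: (34/3)/2 = 17/3; row 2: entry 0 ≤ 0; row 3: (43/3)/3 = 43/9. Minimum is 43/9 at row 3 (s3 leaves); pivot element 3.
Divide row 3 by 3; eliminate column a from the other rows.
In the new row 3, the s2 entry is the old entry divided by the pivot: (-2/3)/3 = -2/9.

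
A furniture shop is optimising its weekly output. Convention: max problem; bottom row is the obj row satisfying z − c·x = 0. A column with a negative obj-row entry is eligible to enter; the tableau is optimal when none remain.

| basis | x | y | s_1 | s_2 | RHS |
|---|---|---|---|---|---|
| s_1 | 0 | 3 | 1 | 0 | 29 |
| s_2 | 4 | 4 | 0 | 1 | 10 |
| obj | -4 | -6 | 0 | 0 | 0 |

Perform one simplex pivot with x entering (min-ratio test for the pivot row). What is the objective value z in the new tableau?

10

Ratio test on column x — row 1: entry 0 ≤ 0; row 2: 10/4 = 5/2. Minimum is 5/2 at row 2 (s_2 leaves); pivot element 4.
Pivot on row 2; the obj-row RHS becomes 0 − (-4)·(5/2) = 10.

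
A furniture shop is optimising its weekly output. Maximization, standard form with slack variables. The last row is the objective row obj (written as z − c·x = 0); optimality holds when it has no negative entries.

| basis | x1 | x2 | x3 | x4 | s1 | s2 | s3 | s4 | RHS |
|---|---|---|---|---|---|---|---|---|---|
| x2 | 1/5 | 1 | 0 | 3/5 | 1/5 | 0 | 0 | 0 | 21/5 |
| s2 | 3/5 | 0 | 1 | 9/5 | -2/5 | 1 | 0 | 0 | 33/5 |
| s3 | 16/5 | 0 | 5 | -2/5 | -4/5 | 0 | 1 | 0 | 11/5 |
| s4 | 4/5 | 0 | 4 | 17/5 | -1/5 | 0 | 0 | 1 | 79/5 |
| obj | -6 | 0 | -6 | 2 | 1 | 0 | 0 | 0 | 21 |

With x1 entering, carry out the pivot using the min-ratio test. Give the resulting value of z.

201/8

Ratio test on column x1 — row 1: (21/5)/(1/5) = 21; row 2: (33/5)/(3/5) = 11; row 3: (11/5)/(16/5) = 11/16; row 4: (79/5)/(4/5) = 79/4. Minimum is 11/16 at row 3 (s3 leaves); pivot element 16/5.
Pivot on row 3; the obj-row RHS becomes 21 − (-6)·(11/16) = 201/8.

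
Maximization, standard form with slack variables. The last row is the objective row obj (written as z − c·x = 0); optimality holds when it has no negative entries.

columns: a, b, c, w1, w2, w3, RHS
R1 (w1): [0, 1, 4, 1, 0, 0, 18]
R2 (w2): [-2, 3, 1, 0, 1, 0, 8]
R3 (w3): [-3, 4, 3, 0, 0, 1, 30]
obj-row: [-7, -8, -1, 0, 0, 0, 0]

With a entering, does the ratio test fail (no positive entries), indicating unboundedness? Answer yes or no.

Every constraint-row entry in column a is ≤ 0, so increasing a is unbounded.

yes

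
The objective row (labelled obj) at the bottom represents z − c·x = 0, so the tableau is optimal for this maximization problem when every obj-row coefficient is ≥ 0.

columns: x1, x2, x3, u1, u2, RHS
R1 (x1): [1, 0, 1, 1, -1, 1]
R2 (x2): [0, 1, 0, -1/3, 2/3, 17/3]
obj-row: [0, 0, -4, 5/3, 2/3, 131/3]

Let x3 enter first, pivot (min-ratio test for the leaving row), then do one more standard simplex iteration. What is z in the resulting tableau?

Ratio test on column x3 — row 1: 1/1 = 1; row 2: entry 0 ≤ 0. Minimum is 1 at row 1 (x1 leaves); pivot element 1.
Pivot on row 1; the obj-row RHS becomes 131/3 − (-4)·1 = 143/3.
Next entering variable (most negative obj-row entry -10/3): u2.
Ratio test on column u2 — row 1: entry -1 ≤ 0; row 2: (17/3)/(2/3) = 17/2. Minimum is 17/2 at row 2 (x2 leaves); pivot element 2/3.
After the second pivot the obj-row RHS is 143/3 − (-10/3)·(17/2) = 76.

76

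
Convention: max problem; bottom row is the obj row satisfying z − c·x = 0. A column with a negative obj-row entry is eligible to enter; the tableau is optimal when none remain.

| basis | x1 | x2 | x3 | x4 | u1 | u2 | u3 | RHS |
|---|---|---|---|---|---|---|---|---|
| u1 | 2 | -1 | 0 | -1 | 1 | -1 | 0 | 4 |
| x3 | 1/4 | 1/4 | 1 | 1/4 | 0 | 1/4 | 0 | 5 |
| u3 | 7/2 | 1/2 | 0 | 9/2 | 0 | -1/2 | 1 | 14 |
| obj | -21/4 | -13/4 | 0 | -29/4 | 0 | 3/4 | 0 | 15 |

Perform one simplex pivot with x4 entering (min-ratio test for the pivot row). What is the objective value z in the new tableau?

338/9

Ratio test on column x4 — row 1: entry -1 ≤ 0; row 2: 5/(1/4) = 20; row 3: 14/(9/2) = 28/9. Minimum is 28/9 at row 3 (u3 leaves); pivot element 9/2.
Pivot on row 3; the obj-row RHS becomes 15 − (-29/4)·(28/9) = 338/9.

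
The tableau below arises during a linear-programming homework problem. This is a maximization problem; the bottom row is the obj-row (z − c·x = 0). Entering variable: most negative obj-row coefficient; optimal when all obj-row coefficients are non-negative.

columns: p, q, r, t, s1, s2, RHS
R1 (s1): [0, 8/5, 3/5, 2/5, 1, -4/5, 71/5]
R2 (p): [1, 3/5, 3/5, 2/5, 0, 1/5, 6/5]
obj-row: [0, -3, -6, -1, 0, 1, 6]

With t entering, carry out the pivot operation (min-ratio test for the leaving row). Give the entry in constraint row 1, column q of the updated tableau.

Ratio test on column t — row 1: (71/5)/(2/5) = 71/2; row 2: (6/5)/(2/5) = 3. Minimum is 3 at row 2 (p leaves); pivot element 2/5.
Divide row 2 by 2/5; eliminate column t from the other rows.
Row 1 update in column q: 8/5 − (2/5)·(3/2) = 1.

1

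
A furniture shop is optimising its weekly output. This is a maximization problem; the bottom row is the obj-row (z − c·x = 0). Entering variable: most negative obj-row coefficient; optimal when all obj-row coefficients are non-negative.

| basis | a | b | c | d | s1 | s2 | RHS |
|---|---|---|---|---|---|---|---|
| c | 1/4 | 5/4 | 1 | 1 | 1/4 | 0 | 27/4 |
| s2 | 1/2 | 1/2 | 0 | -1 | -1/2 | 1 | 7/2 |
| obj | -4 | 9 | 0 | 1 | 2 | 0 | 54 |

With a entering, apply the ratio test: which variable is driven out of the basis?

s2

Column a entries and ratios — c: (27/4)/(1/4) = 27; s2: (7/2)/(1/2) = 7.
Smallest ratio is 7 in the row of s2, so s2 leaves.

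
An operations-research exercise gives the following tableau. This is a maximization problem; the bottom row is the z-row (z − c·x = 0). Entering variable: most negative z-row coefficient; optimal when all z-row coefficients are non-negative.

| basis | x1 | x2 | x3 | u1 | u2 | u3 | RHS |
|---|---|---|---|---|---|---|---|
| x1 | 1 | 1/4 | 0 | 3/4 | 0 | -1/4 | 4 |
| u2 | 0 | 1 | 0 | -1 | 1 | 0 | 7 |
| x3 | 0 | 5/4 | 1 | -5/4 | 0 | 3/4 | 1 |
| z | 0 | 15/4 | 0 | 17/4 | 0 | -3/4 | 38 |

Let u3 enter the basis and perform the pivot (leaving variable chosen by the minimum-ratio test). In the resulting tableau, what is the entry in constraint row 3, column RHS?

4/3

Ratio test on column u3 — row 1: entry -1/4 ≤ 0; row 2: entry 0 ≤ 0; row 3: 1/(3/4) = 4/3. Minimum is 4/3 at row 3 (x3 leaves); pivot element 3/4.
Divide row 3 by 3/4; eliminate column u3 from the other rows.
In the new row 3, the RHS entry is the old entry divided by the pivot: 1/(3/4) = 4/3.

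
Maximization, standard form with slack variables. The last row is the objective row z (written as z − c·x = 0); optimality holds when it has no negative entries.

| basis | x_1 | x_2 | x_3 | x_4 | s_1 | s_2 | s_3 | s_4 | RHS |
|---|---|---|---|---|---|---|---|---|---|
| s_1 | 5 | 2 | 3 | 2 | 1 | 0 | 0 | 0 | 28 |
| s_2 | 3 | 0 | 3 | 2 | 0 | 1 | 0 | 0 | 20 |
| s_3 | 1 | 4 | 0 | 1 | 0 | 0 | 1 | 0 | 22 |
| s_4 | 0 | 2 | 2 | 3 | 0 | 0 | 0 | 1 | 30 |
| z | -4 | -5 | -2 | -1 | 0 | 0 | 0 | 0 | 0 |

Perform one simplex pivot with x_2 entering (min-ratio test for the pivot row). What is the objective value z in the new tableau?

Ratio test on column x_2 — row 1: 28/2 = 14; row 2: entry 0 ≤ 0; row 3: 22/4 = 11/2; row 4: 30/2 = 15. Minimum is 11/2 at row 3 (s_3 leaves); pivot element 4.
Pivot on row 3; the z-row RHS becomes 0 − (-5)·(11/2) = 55/2.

55/2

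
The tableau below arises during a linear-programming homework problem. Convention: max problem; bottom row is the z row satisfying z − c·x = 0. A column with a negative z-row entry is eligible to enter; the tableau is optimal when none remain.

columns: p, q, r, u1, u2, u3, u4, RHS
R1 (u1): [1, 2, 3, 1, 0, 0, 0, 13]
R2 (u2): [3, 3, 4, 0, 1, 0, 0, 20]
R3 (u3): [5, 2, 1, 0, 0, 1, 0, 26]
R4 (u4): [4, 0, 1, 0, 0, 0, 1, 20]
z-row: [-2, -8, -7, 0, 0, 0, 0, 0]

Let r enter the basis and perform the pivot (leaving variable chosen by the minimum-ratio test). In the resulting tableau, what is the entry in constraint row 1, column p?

Ratio test on column r — row 1: 13/3 = 13/3; row 2: 20/4 = 5; row 3: 26/1 = 26; row 4: 20/1 = 20. Minimum is 13/3 at row 1 (u1 leaves); pivot element 3.
Divide row 1 by 3; eliminate column r from the other rows.
In the new row 1, the p entry is the old entry divided by the pivot: 1/3 = 1/3.

1/3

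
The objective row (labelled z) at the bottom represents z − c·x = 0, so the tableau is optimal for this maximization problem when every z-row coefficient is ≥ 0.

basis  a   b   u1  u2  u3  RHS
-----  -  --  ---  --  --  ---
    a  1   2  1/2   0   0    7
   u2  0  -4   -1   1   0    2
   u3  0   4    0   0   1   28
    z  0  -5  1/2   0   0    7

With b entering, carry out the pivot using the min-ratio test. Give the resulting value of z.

Ratio test on column b — row 1: 7/2 = 7/2; row 2: entry -4 ≤ 0; row 3: 28/4 = 7. Minimum is 7/2 at row 1 (a leaves); pivot element 2.
Pivot on row 1; the z-row RHS becomes 7 − (-5)·(7/2) = 49/2.

49/2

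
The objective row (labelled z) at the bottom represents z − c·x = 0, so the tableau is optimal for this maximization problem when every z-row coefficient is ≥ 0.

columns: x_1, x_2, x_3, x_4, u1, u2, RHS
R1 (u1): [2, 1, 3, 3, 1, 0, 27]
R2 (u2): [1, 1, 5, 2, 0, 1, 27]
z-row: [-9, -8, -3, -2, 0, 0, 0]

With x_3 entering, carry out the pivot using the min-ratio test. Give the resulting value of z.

Ratio test on column x_3 — row 1: 27/3 = 9; row 2: 27/5 = 27/5. Minimum is 27/5 at row 2 (u2 leaves); pivot element 5.
Pivot on row 2; the z-row RHS becomes 0 − (-3)·(27/5) = 81/5.

81/5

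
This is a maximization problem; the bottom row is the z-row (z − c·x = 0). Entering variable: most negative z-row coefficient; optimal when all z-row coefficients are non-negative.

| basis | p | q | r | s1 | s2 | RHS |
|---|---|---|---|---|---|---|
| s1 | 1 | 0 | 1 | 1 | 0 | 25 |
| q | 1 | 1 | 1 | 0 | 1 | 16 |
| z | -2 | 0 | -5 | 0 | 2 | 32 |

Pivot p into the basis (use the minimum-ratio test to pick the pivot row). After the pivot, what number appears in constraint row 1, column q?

-1

Ratio test on column p — row 1: 25/1 = 25; row 2: 16/1 = 16. Minimum is 16 at row 2 (q leaves); pivot element 1.
Divide row 2 by 1; eliminate column p from the other rows.
Row 1 update in column q: 0 − 1·1 = -1.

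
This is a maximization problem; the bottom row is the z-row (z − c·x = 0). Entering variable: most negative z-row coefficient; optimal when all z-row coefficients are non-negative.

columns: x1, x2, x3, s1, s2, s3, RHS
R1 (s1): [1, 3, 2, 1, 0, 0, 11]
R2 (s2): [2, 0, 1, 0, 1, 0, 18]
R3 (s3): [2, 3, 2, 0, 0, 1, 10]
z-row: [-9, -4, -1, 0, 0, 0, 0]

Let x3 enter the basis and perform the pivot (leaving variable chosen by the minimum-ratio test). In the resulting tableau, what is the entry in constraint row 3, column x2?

3/2

Ratio test on column x3 — row 1: 11/2 = 11/2; row 2: 18/1 = 18; row 3: 10/2 = 5. Minimum is 5 at row 3 (s3 leaves); pivot element 2.
Divide row 3 by 2; eliminate column x3 from the other rows.
In the new row 3, the x2 entry is the old entry divided by the pivot: 3/2 = 3/2.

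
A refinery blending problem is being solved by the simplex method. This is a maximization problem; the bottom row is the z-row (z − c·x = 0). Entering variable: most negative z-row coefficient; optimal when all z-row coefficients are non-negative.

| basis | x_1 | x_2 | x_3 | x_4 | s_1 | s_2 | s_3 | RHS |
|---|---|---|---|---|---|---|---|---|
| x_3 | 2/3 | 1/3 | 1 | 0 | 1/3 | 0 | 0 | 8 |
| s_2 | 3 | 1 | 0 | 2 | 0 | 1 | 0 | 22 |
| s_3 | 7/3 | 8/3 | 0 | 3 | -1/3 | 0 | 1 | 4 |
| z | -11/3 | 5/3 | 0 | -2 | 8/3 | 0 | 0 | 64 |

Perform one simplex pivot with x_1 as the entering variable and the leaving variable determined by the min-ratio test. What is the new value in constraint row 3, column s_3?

Ratio test on column x_1 — row 1: 8/(2/3) = 12; row 2: 22/3 = 22/3; row 3: 4/(7/3) = 12/7. Minimum is 12/7 at row 3 (s_3 leaves); pivot element 7/3.
Divide row 3 by 7/3; eliminate column x_1 from the other rows.
In the new row 3, the s_3 entry is the old entry divided by the pivot: 1/(7/3) = 3/7.

3/7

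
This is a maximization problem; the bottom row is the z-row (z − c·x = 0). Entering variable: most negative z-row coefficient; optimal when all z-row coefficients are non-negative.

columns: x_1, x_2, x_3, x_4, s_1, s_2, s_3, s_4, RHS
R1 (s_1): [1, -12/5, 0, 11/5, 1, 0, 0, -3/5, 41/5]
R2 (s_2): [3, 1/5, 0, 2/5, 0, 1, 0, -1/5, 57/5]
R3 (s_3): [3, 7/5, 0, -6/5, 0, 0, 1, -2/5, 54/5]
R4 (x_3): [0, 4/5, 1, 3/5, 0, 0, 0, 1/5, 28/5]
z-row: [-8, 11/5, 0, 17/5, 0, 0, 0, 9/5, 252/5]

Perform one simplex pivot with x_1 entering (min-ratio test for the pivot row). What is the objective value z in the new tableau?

Ratio test on column x_1 — row 1: (41/5)/1 = 41/5; row 2: (57/5)/3 = 19/5; row 3: (54/5)/3 = 18/5; row 4: entry 0 ≤ 0. Minimum is 18/5 at row 3 (s_3 leaves); pivot element 3.
Pivot on row 3; the z-row RHS becomes 252/5 − (-8)·(18/5) = 396/5.

396/5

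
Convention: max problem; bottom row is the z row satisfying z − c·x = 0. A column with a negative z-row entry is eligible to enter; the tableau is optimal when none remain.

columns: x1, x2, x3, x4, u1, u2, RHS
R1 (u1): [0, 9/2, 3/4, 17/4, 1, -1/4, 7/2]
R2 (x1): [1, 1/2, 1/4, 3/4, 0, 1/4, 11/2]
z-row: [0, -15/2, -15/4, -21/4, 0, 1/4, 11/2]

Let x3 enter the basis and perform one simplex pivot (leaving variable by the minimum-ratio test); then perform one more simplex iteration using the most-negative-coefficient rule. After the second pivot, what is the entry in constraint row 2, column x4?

Ratio test on column x3 — row 1: (7/2)/(3/4) = 14/3; row 2: (11/2)/(1/4) = 22. Minimum is 14/3 at row 1 (u1 leaves); pivot element 3/4.
Divide row 1 by 3/4; eliminate column x3 from the other rows.
Second iteration: most negative z-row entry is -1 in column u2, so u2 enters.
Ratio test on column u2 — row 1: entry -1/3 ≤ 0; row 2: (13/3)/(1/3) = 13. Minimum is 13 at row 2 (x1 leaves); pivot element 1/3.
Divide row 2 by 1/3; eliminate column u2 from the other rows.
After both pivots, the entry at constraint row 2, column x4 is -2.

-2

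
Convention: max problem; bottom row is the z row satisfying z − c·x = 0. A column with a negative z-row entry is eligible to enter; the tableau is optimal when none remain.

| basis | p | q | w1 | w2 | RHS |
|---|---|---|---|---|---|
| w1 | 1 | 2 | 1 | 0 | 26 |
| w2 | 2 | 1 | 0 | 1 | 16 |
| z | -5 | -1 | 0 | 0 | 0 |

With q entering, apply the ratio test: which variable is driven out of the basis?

Column q entries and ratios — w1: 26/2 = 13; w2: 16/1 = 16.
Smallest ratio is 13 in the row of w1, so w1 leaves.

w1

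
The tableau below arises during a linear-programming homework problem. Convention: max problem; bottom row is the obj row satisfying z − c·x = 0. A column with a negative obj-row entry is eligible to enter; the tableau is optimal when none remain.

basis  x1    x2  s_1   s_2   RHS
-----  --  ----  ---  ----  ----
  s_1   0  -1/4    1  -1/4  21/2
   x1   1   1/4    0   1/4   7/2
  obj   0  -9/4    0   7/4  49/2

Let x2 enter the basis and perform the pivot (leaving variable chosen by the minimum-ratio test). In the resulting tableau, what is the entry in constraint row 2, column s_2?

1

Ratio test on column x2 — row 1: entry -1/4 ≤ 0; row 2: (7/2)/(1/4) = 14. Minimum is 14 at row 2 (x1 leaves); pivot element 1/4.
Divide row 2 by 1/4; eliminate column x2 from the other rows.
In the new row 2, the s_2 entry is the old entry divided by the pivot: (1/4)/(1/4) = 1.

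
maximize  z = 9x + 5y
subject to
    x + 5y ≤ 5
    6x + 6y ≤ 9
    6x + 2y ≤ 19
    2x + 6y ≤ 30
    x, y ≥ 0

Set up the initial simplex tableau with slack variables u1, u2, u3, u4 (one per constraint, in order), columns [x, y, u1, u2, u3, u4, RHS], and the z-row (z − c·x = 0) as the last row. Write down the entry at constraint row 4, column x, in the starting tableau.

Constraint 4 has coefficient 2 on x.

2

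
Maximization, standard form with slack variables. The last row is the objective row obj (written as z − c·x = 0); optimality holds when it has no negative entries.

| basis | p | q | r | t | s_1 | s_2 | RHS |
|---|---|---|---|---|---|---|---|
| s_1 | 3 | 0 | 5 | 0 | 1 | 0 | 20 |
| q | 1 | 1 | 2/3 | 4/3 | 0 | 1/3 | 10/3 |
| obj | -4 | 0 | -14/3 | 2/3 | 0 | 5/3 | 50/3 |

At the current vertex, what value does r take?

0

r is not in the basis, so in the current basic feasible solution r = 0.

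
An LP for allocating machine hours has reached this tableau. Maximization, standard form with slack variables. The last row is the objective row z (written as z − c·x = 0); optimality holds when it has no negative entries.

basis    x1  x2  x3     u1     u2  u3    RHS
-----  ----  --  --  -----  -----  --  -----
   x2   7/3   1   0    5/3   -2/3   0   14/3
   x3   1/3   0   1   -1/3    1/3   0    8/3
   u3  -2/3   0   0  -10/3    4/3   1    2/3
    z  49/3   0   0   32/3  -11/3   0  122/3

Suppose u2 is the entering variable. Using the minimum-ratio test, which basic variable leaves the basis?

u3

Column u2 entries and ratios — x2: -2/3 ≤ 0, skip; x3: (8/3)/(1/3) = 8; u3: (2/3)/(4/3) = 1/2.
Smallest ratio is 1/2 in the row of u3, so u3 leaves.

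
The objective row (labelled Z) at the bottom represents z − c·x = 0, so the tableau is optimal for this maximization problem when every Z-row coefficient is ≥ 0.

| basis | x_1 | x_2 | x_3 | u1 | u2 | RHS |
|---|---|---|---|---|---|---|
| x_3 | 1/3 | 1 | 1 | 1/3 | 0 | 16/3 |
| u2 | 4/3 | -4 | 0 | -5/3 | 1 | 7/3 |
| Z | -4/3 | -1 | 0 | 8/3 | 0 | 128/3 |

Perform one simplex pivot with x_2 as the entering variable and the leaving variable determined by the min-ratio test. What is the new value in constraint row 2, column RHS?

71/3

Ratio test on column x_2 — row 1: (16/3)/1 = 16/3; row 2: entry -4 ≤ 0. Minimum is 16/3 at row 1 (x_3 leaves); pivot element 1.
Divide row 1 by 1; eliminate column x_2 from the other rows.
Row 2 update in column RHS: 7/3 − (-4)·(16/3) = 71/3.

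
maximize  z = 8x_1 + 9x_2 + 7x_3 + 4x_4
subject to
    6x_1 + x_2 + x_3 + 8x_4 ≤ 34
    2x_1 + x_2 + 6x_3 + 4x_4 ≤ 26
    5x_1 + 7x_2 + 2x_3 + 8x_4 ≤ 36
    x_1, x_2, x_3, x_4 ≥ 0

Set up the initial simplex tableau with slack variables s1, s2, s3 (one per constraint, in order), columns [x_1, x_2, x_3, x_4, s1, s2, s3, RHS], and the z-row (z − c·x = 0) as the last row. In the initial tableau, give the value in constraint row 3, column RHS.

The RHS of constraint 3 is b_3 = 36.

36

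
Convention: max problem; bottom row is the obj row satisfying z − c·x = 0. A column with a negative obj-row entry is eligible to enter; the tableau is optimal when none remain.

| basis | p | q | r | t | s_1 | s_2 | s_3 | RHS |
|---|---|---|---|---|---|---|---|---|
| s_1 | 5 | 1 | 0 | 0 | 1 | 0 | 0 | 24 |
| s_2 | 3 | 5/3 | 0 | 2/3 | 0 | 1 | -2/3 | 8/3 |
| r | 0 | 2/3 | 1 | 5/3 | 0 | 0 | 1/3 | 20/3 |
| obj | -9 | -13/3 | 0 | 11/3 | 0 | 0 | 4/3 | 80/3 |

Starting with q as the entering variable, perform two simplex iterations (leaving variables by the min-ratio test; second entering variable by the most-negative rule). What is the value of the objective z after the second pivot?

104/3

Ratio test on column q — row 1: 24/1 = 24; row 2: (8/3)/(5/3) = 8/5; row 3: (20/3)/(2/3) = 10. Minimum is 8/5 at row 2 (s_2 leaves); pivot element 5/3.
Pivot on row 2; the obj-row RHS becomes 80/3 − (-13/3)·(8/5) = 168/5.
Next entering variable (most negative obj-row entry -6/5): p.
Ratio test on column p — row 1: (112/5)/(16/5) = 7; row 2: (8/5)/(9/5) = 8/9; row 3: entry -6/5 ≤ 0. Minimum is 8/9 at row 2 (q leaves); pivot element 9/5.
After the second pivot the obj-row RHS is 168/5 − (-6/5)·(8/9) = 104/3.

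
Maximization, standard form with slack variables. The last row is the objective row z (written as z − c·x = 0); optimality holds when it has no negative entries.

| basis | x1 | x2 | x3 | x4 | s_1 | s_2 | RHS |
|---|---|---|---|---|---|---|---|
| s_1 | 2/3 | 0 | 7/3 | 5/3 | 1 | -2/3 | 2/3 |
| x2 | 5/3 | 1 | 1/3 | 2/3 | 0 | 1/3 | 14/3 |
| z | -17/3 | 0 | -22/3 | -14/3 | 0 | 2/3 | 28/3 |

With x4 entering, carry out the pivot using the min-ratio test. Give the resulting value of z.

56/5

Ratio test on column x4 — row 1: (2/3)/(5/3) = 2/5; row 2: (14/3)/(2/3) = 7. Minimum is 2/5 at row 1 (s_1 leaves); pivot element 5/3.
Pivot on row 1; the z-row RHS becomes 28/3 − (-14/3)·(2/5) = 56/5.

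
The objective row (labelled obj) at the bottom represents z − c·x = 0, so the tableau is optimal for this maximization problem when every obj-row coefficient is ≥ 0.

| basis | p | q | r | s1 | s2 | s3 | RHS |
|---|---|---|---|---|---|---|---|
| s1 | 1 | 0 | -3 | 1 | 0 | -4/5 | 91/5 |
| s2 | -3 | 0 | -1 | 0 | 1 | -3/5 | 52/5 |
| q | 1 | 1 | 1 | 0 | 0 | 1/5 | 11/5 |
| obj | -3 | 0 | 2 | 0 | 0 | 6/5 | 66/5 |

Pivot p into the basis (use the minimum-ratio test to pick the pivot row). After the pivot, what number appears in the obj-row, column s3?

Ratio test on column p — row 1: (91/5)/1 = 91/5; row 2: entry -3 ≤ 0; row 3: (11/5)/1 = 11/5. Minimum is 11/5 at row 3 (q leaves); pivot element 1.
Divide row 3 by 1; eliminate column p from the other rows.
obj-row update in column s3: 6/5 − (-3)·(1/5) = 9/5.

9/5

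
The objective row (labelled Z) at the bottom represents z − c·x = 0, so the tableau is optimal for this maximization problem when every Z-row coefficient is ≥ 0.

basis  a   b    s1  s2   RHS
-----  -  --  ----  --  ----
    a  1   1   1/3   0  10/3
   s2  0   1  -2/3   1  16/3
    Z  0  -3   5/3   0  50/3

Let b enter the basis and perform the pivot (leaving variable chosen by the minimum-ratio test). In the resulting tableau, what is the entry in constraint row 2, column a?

Ratio test on column b — row 1: (10/3)/1 = 10/3; row 2: (16/3)/1 = 16/3. Minimum is 10/3 at row 1 (a leaves); pivot element 1.
Divide row 1 by 1; eliminate column b from the other rows.
Row 2 update in column a: 0 − 1·1 = -1.

-1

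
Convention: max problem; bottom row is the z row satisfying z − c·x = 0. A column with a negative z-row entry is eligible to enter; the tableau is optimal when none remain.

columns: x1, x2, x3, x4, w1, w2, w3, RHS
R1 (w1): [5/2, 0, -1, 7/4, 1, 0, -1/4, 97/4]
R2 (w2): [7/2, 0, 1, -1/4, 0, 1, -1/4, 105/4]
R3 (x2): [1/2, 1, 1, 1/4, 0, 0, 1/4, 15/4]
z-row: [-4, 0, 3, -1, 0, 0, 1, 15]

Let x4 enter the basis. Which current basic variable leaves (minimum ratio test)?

Column x4 entries and ratios — w1: (97/4)/(7/4) = 97/7; w2: -1/4 ≤ 0, skip; x2: (15/4)/(1/4) = 15.
Smallest ratio is 97/7 in the row of w1, so w1 leaves.

w1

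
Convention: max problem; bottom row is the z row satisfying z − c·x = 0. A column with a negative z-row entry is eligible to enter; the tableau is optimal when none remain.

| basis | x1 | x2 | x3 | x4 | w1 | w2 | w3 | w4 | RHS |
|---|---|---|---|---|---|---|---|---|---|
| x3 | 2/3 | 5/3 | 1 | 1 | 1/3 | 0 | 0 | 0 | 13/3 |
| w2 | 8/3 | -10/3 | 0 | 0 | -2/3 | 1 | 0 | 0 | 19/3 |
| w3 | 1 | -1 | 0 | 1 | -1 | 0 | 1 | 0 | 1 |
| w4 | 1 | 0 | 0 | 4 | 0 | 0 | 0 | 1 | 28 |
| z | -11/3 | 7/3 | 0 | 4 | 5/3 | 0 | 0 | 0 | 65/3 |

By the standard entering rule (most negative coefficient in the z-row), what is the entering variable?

x1

Negative z-row entries: x1: -11/3.
The most negative is -11/3 in column x1, so x1 enters.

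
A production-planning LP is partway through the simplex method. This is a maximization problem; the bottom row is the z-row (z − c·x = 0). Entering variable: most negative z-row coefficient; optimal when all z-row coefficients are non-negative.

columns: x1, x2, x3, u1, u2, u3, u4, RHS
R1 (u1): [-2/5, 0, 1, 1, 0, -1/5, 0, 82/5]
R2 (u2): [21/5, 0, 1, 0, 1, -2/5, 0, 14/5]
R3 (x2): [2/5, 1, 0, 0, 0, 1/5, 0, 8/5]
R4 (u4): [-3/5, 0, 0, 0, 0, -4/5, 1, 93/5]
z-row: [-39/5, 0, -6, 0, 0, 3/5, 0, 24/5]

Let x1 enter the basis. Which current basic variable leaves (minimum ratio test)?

Column x1 entries and ratios — u1: -2/5 ≤ 0, skip; u2: (14/5)/(21/5) = 2/3; x2: (8/5)/(2/5) = 4; u4: -3/5 ≤ 0, skip.
Smallest ratio is 2/3 in the row of u2, so u2 leaves.

u2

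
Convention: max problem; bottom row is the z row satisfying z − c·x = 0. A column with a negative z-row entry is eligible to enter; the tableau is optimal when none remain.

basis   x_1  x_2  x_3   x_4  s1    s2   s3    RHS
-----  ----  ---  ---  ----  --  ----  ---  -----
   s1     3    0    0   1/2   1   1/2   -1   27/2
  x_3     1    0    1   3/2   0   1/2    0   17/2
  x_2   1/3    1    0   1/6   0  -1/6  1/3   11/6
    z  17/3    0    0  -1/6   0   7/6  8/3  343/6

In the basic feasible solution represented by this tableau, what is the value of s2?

0

s2 is not in the basis, so in the current basic feasible solution s2 = 0.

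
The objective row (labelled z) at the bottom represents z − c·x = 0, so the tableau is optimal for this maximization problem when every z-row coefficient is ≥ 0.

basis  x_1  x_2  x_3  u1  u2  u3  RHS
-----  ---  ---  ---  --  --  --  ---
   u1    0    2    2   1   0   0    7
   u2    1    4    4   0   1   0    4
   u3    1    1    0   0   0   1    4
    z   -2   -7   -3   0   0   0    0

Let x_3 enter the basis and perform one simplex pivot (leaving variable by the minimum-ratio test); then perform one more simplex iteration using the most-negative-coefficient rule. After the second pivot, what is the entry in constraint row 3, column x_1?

3/4

Ratio test on column x_3 — row 1: 7/2 = 7/2; row 2: 4/4 = 1; row 3: entry 0 ≤ 0. Minimum is 1 at row 2 (u2 leaves); pivot element 4.
Divide row 2 by 4; eliminate column x_3 from the other rows.
Second iteration: most negative z-row entry is -4 in column x_2, so x_2 enters.
Ratio test on column x_2 — row 1: entry 0 ≤ 0; row 2: 1/1 = 1; row 3: 4/1 = 4. Minimum is 1 at row 2 (x_3 leaves); pivot element 1.
Divide row 2 by 1; eliminate column x_2 from the other rows.
After both pivots, the entry at constraint row 3, column x_1 is 3/4.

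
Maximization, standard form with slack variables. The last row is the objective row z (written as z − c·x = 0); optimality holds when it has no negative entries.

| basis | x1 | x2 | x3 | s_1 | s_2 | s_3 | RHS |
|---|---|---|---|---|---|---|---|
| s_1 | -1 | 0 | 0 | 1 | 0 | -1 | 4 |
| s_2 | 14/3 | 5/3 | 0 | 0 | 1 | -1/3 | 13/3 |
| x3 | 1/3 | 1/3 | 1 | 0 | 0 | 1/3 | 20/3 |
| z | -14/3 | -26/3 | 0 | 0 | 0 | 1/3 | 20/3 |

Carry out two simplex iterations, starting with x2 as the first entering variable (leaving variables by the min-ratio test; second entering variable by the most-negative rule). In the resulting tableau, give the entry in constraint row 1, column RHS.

37/2

Ratio test on column x2 — row 1: entry 0 ≤ 0; row 2: (13/3)/(5/3) = 13/5; row 3: (20/3)/(1/3) = 20. Minimum is 13/5 at row 2 (s_2 leaves); pivot element 5/3.
Divide row 2 by 5/3; eliminate column x2 from the other rows.
Second iteration: most negative z-row entry is -7/5 in column s_3, so s_3 enters.
Ratio test on column s_3 — row 1: entry -1 ≤ 0; row 2: entry -1/5 ≤ 0; row 3: (29/5)/(2/5) = 29/2. Minimum is 29/2 at row 3 (x3 leaves); pivot element 2/5.
Divide row 3 by 2/5; eliminate column s_3 from the other rows.
After both pivots, the entry at constraint row 1, column RHS is 37/2.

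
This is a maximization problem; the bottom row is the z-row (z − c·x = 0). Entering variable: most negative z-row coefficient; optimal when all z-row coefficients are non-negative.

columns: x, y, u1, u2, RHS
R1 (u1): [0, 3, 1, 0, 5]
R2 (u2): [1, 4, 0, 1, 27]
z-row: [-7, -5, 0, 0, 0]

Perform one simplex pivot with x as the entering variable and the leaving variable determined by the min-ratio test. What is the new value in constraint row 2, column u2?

1

Ratio test on column x — row 1: entry 0 ≤ 0; row 2: 27/1 = 27. Minimum is 27 at row 2 (u2 leaves); pivot element 1.
Divide row 2 by 1; eliminate column x from the other rows.
In the new row 2, the u2 entry is the old entry divided by the pivot: 1/1 = 1.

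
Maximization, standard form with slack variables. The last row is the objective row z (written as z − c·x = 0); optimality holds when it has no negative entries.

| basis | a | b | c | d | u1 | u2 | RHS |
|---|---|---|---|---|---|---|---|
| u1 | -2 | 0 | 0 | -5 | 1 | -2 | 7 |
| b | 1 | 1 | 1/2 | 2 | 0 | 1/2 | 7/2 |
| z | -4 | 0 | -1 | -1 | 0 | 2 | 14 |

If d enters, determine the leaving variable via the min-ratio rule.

Column d entries and ratios — u1: -5 ≤ 0, skip; b: (7/2)/2 = 7/4.
Smallest ratio is 7/4 in the row of b, so b leaves.

b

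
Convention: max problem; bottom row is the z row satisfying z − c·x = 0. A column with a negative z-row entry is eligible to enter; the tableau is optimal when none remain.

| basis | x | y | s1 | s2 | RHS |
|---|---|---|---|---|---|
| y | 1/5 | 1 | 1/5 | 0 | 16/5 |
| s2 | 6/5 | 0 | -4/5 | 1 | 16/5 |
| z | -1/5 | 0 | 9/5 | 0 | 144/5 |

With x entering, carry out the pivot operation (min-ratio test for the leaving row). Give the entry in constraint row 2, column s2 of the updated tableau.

5/6

Ratio test on column x — row 1: (16/5)/(1/5) = 16; row 2: (16/5)/(6/5) = 8/3. Minimum is 8/3 at row 2 (s2 leaves); pivot element 6/5.
Divide row 2 by 6/5; eliminate column x from the other rows.
In the new row 2, the s2 entry is the old entry divided by the pivot: 1/(6/5) = 5/6.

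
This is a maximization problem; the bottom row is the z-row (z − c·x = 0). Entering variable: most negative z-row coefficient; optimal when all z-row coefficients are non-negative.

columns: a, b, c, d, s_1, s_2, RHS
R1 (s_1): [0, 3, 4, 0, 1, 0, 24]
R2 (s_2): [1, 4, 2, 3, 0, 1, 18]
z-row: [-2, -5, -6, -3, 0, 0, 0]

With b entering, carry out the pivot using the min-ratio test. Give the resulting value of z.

Ratio test on column b — row 1: 24/3 = 8; row 2: 18/4 = 9/2. Minimum is 9/2 at row 2 (s_2 leaves); pivot element 4.
Pivot on row 2; the z-row RHS becomes 0 − (-5)·(9/2) = 45/2.

45/2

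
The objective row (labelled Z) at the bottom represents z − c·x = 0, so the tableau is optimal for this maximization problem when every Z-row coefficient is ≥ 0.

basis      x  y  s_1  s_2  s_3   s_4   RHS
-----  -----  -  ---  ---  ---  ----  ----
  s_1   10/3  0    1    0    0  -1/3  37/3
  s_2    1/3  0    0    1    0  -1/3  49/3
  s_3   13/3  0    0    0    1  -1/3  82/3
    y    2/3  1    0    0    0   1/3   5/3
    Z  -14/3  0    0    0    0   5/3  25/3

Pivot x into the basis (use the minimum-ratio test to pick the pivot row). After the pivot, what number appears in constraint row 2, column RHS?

Ratio test on column x — row 1: (37/3)/(10/3) = 37/10; row 2: (49/3)/(1/3) = 49; row 3: (82/3)/(13/3) = 82/13; row 4: (5/3)/(2/3) = 5/2. Minimum is 5/2 at row 4 (y leaves); pivot element 2/3.
Divide row 4 by 2/3; eliminate column x from the other rows.
Row 2 update in column RHS: 49/3 − (1/3)·(5/2) = 31/2.

31/2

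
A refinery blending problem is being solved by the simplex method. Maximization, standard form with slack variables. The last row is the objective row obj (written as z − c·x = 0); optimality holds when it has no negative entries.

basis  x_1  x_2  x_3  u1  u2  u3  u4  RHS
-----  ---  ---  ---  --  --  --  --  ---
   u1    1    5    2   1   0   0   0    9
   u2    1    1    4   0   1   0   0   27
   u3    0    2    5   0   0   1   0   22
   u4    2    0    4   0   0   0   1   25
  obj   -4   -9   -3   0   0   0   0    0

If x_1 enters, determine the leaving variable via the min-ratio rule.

Column x_1 entries and ratios — u1: 9/1 = 9; u2: 27/1 = 27; u3: 0 ≤ 0, skip; u4: 25/2 = 25/2.
Smallest ratio is 9 in the row of u1, so u1 leaves.

u1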